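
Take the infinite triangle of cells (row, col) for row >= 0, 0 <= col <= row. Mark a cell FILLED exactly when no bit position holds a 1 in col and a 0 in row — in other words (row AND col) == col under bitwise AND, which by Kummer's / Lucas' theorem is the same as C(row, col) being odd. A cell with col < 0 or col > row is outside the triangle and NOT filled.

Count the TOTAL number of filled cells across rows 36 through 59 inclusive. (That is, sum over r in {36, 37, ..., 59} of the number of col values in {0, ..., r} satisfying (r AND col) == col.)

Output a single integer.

Answer: 324

Derivation:
r36=100100 pc2: +4 =4
r37=100101 pc3: +8 =12
r38=100110 pc3: +8 =20
r39=100111 pc4: +16 =36
r40=101000 pc2: +4 =40
r41=101001 pc3: +8 =48
r42=101010 pc3: +8 =56
r43=101011 pc4: +16 =72
r44=101100 pc3: +8 =80
r45=101101 pc4: +16 =96
r46=101110 pc4: +16 =112
r47=101111 pc5: +32 =144
r48=110000 pc2: +4 =148
r49=110001 pc3: +8 =156
r50=110010 pc3: +8 =164
r51=110011 pc4: +16 =180
r52=110100 pc3: +8 =188
r53=110101 pc4: +16 =204
r54=110110 pc4: +16 =220
r55=110111 pc5: +32 =252
r56=111000 pc3: +8 =260
r57=111001 pc4: +16 =276
r58=111010 pc4: +16 =292
r59=111011 pc5: +32 =324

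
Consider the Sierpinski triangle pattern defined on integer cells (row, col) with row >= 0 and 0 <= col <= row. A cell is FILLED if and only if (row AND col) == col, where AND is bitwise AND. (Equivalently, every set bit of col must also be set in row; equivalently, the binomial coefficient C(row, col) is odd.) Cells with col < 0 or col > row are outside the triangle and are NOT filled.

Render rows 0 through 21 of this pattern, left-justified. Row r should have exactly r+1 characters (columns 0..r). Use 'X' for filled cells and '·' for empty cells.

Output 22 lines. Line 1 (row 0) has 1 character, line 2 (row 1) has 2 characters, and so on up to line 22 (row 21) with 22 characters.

r0=0: X
r1=1: XX
r2=10: X·X
r3=11: XXXX
r4=100: X···X
r5=101: XX··XX
r6=110: X·X·X·X
r7=111: XXXXXXXX
r8=1000: X·······X
r9=1001: XX······XX
r10=1010: X·X·····X·X
r11=1011: XXXX····XXXX
r12=1100: X···X···X···X
r13=1101: XX··XX··XX··XX
r14=1110: X·X·X·X·X·X·X·X
r15=1111: XXXXXXXXXXXXXXXX
r16=10000: X···············X
r17=10001: XX··············XX
r18=10010: X·X·············X·X
r19=10011: XXXX············XXXX
r20=10100: X···X···········X···X
r21=10101: XX··XX··········XX··XX

Answer: X
XX
X·X
XXXX
X···X
XX··XX
X·X·X·X
XXXXXXXX
X·······X
XX······XX
X·X·····X·X
XXXX····XXXX
X···X···X···X
XX··XX··XX··XX
X·X·X·X·X·X·X·X
XXXXXXXXXXXXXXXX
X···············X
XX··············XX
X·X·············X·X
XXXX············XXXX
X···X···········X···X
XX··XX··········XX··XX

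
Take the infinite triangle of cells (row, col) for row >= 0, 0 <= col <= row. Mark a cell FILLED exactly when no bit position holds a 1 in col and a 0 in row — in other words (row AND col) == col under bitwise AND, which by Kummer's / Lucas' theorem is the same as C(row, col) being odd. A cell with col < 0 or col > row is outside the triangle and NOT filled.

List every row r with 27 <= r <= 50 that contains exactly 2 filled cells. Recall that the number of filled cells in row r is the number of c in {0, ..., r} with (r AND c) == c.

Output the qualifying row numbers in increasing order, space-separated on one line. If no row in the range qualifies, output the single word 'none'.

Row r has 2^popcount(r) filled cells, so we need popcount(r) = log2(2) = 1.
Scan r = 27..50 and keep those with exactly 1 one-bits:
r=27=11011 popcount=4 -> skip
r=28=11100 popcount=3 -> skip
r=29=11101 popcount=4 -> skip
r=30=11110 popcount=4 -> skip
r=31=11111 popcount=5 -> skip
r=32=100000 popcount=1 -> KEEP
r=33=100001 popcount=2 -> skip
r=34=100010 popcount=2 -> skip
r=35=100011 popcount=3 -> skip
r=36=100100 popcount=2 -> skip
r=37=100101 popcount=3 -> skip
r=38=100110 popcount=3 -> skip
r=39=100111 popcount=4 -> skip
r=40=101000 popcount=2 -> skip
r=41=101001 popcount=3 -> skip
r=42=101010 popcount=3 -> skip
r=43=101011 popcount=4 -> skip
r=44=101100 popcount=3 -> skip
r=45=101101 popcount=4 -> skip
r=46=101110 popcount=4 -> skip
r=47=101111 popcount=5 -> skip
r=48=110000 popcount=2 -> skip
r=49=110001 popcount=3 -> skip
r=50=110010 popcount=3 -> skip
Kept rows: 32

Answer: 32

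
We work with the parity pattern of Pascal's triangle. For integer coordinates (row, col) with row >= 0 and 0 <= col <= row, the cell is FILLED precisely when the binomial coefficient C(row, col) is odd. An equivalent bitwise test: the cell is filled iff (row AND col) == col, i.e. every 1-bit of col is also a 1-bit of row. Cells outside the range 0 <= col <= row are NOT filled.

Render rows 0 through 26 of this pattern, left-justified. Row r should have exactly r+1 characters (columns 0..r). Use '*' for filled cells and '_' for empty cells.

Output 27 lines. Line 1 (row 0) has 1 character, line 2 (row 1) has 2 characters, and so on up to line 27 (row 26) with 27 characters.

Answer: *
**
*_*
****
*___*
**__**
*_*_*_*
********
*_______*
**______**
*_*_____*_*
****____****
*___*___*___*
**__**__**__**
*_*_*_*_*_*_*_*
****************
*_______________*
**______________**
*_*_____________*_*
****____________****
*___*___________*___*
**__**__________**__**
*_*_*_*_________*_*_*_*
********________********
*_______*_______*_______*
**______**______**______**
*_*_____*_*_____*_*_____*_*

Derivation:
r0=0: *
r1=1: **
r2=10: *_*
r3=11: ****
r4=100: *___*
r5=101: **__**
r6=110: *_*_*_*
r7=111: ********
r8=1000: *_______*
r9=1001: **______**
r10=1010: *_*_____*_*
r11=1011: ****____****
r12=1100: *___*___*___*
r13=1101: **__**__**__**
r14=1110: *_*_*_*_*_*_*_*
r15=1111: ****************
r16=10000: *_______________*
r17=10001: **______________**
r18=10010: *_*_____________*_*
r19=10011: ****____________****
r20=10100: *___*___________*___*
r21=10101: **__**__________**__**
r22=10110: *_*_*_*_________*_*_*_*
r23=10111: ********________********
r24=11000: *_______*_______*_______*
r25=11001: **______**______**______**
r26=11010: *_*_____*_*_____*_*_____*_*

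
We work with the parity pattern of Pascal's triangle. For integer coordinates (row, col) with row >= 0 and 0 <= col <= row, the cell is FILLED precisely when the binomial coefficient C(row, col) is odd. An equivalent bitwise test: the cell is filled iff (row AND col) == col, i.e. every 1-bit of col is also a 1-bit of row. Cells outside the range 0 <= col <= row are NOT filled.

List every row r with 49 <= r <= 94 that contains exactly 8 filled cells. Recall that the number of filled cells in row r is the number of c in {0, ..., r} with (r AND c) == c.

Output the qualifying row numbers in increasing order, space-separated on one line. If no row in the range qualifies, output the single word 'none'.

Answer: 49 50 52 56 67 69 70 73 74 76 81 82 84 88

Derivation:
Row r has 2^popcount(r) filled cells, so we need popcount(r) = log2(8) = 3.
Scan r = 49..94 and keep those with exactly 3 one-bits:
r=49=110001 popcount=3 -> KEEP
r=50=110010 popcount=3 -> KEEP
r=51=110011 popcount=4 -> skip
r=52=110100 popcount=3 -> KEEP
r=53=110101 popcount=4 -> skip
r=54=110110 popcount=4 -> skip
r=55=110111 popcount=5 -> skip
r=56=111000 popcount=3 -> KEEP
r=57=111001 popcount=4 -> skip
r=58=111010 popcount=4 -> skip
r=59=111011 popcount=5 -> skip
r=60=111100 popcount=4 -> skip
r=61=111101 popcount=5 -> skip
r=62=111110 popcount=5 -> skip
r=63=111111 popcount=6 -> skip
r=64=1000000 popcount=1 -> skip
r=65=1000001 popcount=2 -> skip
r=66=1000010 popcount=2 -> skip
r=67=1000011 popcount=3 -> KEEP
r=68=1000100 popcount=2 -> skip
r=69=1000101 popcount=3 -> KEEP
r=70=1000110 popcount=3 -> KEEP
r=71=1000111 popcount=4 -> skip
r=72=1001000 popcount=2 -> skip
r=73=1001001 popcount=3 -> KEEP
r=74=1001010 popcount=3 -> KEEP
r=75=1001011 popcount=4 -> skip
r=76=1001100 popcount=3 -> KEEP
r=77=1001101 popcount=4 -> skip
r=78=1001110 popcount=4 -> skip
r=79=1001111 popcount=5 -> skip
r=80=1010000 popcount=2 -> skip
r=81=1010001 popcount=3 -> KEEP
r=82=1010010 popcount=3 -> KEEP
r=83=1010011 popcount=4 -> skip
r=84=1010100 popcount=3 -> KEEP
r=85=1010101 popcount=4 -> skip
r=86=1010110 popcount=4 -> skip
r=87=1010111 popcount=5 -> skip
r=88=1011000 popcount=3 -> KEEP
r=89=1011001 popcount=4 -> skip
r=90=1011010 popcount=4 -> skip
r=91=1011011 popcount=5 -> skip
r=92=1011100 popcount=4 -> skip
r=93=1011101 popcount=5 -> skip
r=94=1011110 popcount=5 -> skip
Kept rows: 49 50 52 56 67 69 70 73 74 76 81 82 84 88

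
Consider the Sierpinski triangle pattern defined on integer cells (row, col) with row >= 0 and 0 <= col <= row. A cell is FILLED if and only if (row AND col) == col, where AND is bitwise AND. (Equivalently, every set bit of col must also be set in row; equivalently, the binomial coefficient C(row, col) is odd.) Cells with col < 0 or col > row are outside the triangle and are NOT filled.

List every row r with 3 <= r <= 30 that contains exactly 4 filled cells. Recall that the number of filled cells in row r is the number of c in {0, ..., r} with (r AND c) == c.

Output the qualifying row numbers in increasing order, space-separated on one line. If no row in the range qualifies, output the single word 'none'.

Answer: 3 5 6 9 10 12 17 18 20 24

Derivation:
Row r has 2^popcount(r) filled cells, so we need popcount(r) = log2(4) = 2.
Scan r = 3..30 and keep those with exactly 2 one-bits:
r=3=11 popcount=2 -> KEEP
r=4=100 popcount=1 -> skip
r=5=101 popcount=2 -> KEEP
r=6=110 popcount=2 -> KEEP
r=7=111 popcount=3 -> skip
r=8=1000 popcount=1 -> skip
r=9=1001 popcount=2 -> KEEP
r=10=1010 popcount=2 -> KEEP
r=11=1011 popcount=3 -> skip
r=12=1100 popcount=2 -> KEEP
r=13=1101 popcount=3 -> skip
r=14=1110 popcount=3 -> skip
r=15=1111 popcount=4 -> skip
r=16=10000 popcount=1 -> skip
r=17=10001 popcount=2 -> KEEP
r=18=10010 popcount=2 -> KEEP
r=19=10011 popcount=3 -> skip
r=20=10100 popcount=2 -> KEEP
r=21=10101 popcount=3 -> skip
r=22=10110 popcount=3 -> skip
r=23=10111 popcount=4 -> skip
r=24=11000 popcount=2 -> KEEP
r=25=11001 popcount=3 -> skip
r=26=11010 popcount=3 -> skip
r=27=11011 popcount=4 -> skip
r=28=11100 popcount=3 -> skip
r=29=11101 popcount=4 -> skip
r=30=11110 popcount=4 -> skip
Kept rows: 3 5 6 9 10 12 17 18 20 24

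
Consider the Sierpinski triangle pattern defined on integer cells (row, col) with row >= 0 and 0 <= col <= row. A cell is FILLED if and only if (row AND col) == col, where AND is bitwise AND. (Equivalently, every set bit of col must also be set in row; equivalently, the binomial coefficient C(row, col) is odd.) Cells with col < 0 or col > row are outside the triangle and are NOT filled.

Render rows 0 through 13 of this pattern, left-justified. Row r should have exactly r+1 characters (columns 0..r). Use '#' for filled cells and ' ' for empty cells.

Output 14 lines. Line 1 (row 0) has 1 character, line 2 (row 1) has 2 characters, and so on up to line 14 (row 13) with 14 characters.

r0=0: #
r1=1: ##
r2=10: # #
r3=11: ####
r4=100: #   #
r5=101: ##  ##
r6=110: # # # #
r7=111: ########
r8=1000: #       #
r9=1001: ##      ##
r10=1010: # #     # #
r11=1011: ####    ####
r12=1100: #   #   #   #
r13=1101: ##  ##  ##  ##

Answer: #
##
# #
####
#   #
##  ##
# # # #
########
#       #
##      ##
# #     # #
####    ####
#   #   #   #
##  ##  ##  ##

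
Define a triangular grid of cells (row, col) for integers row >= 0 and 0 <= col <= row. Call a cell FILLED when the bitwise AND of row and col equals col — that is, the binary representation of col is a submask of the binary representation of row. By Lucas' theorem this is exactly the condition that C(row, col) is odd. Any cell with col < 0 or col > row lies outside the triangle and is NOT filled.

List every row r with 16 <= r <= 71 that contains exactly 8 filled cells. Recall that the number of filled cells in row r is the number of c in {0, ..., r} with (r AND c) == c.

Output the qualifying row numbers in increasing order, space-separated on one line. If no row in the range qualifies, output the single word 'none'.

Answer: 19 21 22 25 26 28 35 37 38 41 42 44 49 50 52 56 67 69 70

Derivation:
Row r has 2^popcount(r) filled cells, so we need popcount(r) = log2(8) = 3.
Scan r = 16..71 and keep those with exactly 3 one-bits:
r=16=10000 popcount=1 -> skip
r=17=10001 popcount=2 -> skip
r=18=10010 popcount=2 -> skip
r=19=10011 popcount=3 -> KEEP
r=20=10100 popcount=2 -> skip
r=21=10101 popcount=3 -> KEEP
r=22=10110 popcount=3 -> KEEP
r=23=10111 popcount=4 -> skip
r=24=11000 popcount=2 -> skip
r=25=11001 popcount=3 -> KEEP
r=26=11010 popcount=3 -> KEEP
r=27=11011 popcount=4 -> skip
r=28=11100 popcount=3 -> KEEP
r=29=11101 popcount=4 -> skip
r=30=11110 popcount=4 -> skip
r=31=11111 popcount=5 -> skip
r=32=100000 popcount=1 -> skip
r=33=100001 popcount=2 -> skip
r=34=100010 popcount=2 -> skip
r=35=100011 popcount=3 -> KEEP
r=36=100100 popcount=2 -> skip
r=37=100101 popcount=3 -> KEEP
r=38=100110 popcount=3 -> KEEP
r=39=100111 popcount=4 -> skip
r=40=101000 popcount=2 -> skip
r=41=101001 popcount=3 -> KEEP
r=42=101010 popcount=3 -> KEEP
r=43=101011 popcount=4 -> skip
r=44=101100 popcount=3 -> KEEP
r=45=101101 popcount=4 -> skip
r=46=101110 popcount=4 -> skip
r=47=101111 popcount=5 -> skip
r=48=110000 popcount=2 -> skip
r=49=110001 popcount=3 -> KEEP
r=50=110010 popcount=3 -> KEEP
r=51=110011 popcount=4 -> skip
r=52=110100 popcount=3 -> KEEP
r=53=110101 popcount=4 -> skip
r=54=110110 popcount=4 -> skip
r=55=110111 popcount=5 -> skip
r=56=111000 popcount=3 -> KEEP
r=57=111001 popcount=4 -> skip
r=58=111010 popcount=4 -> skip
r=59=111011 popcount=5 -> skip
r=60=111100 popcount=4 -> skip
r=61=111101 popcount=5 -> skip
r=62=111110 popcount=5 -> skip
r=63=111111 popcount=6 -> skip
r=64=1000000 popcount=1 -> skip
r=65=1000001 popcount=2 -> skip
r=66=1000010 popcount=2 -> skip
r=67=1000011 popcount=3 -> KEEP
r=68=1000100 popcount=2 -> skip
r=69=1000101 popcount=3 -> KEEP
r=70=1000110 popcount=3 -> KEEP
r=71=1000111 popcount=4 -> skip
Kept rows: 19 21 22 25 26 28 35 37 38 41 42 44 49 50 52 56 67 69 70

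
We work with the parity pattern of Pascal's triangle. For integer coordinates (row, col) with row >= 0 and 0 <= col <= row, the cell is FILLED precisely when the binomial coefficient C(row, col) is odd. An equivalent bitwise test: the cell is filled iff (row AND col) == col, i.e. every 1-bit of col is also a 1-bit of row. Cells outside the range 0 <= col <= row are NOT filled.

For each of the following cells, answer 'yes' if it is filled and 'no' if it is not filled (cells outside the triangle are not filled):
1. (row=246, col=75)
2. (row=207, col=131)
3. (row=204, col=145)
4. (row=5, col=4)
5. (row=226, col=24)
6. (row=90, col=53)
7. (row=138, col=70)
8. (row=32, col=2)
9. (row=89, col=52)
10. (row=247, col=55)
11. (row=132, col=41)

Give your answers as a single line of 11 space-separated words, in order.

Answer: no yes no yes no no no no no yes no

Derivation:
(246,75): row=0b11110110, col=0b1001011, row AND col = 0b1000010 = 66; 66 != 75 -> empty
(207,131): row=0b11001111, col=0b10000011, row AND col = 0b10000011 = 131; 131 == 131 -> filled
(204,145): row=0b11001100, col=0b10010001, row AND col = 0b10000000 = 128; 128 != 145 -> empty
(5,4): row=0b101, col=0b100, row AND col = 0b100 = 4; 4 == 4 -> filled
(226,24): row=0b11100010, col=0b11000, row AND col = 0b0 = 0; 0 != 24 -> empty
(90,53): row=0b1011010, col=0b110101, row AND col = 0b10000 = 16; 16 != 53 -> empty
(138,70): row=0b10001010, col=0b1000110, row AND col = 0b10 = 2; 2 != 70 -> empty
(32,2): row=0b100000, col=0b10, row AND col = 0b0 = 0; 0 != 2 -> empty
(89,52): row=0b1011001, col=0b110100, row AND col = 0b10000 = 16; 16 != 52 -> empty
(247,55): row=0b11110111, col=0b110111, row AND col = 0b110111 = 55; 55 == 55 -> filled
(132,41): row=0b10000100, col=0b101001, row AND col = 0b0 = 0; 0 != 41 -> empty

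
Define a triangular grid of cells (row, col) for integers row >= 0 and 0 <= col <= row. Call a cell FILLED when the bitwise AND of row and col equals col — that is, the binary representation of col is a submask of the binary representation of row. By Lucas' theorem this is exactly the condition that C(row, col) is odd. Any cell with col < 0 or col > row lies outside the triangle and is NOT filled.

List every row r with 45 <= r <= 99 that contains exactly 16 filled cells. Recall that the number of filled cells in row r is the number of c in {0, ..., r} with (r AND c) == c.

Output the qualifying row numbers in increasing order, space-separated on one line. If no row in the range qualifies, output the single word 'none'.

Answer: 45 46 51 53 54 57 58 60 71 75 77 78 83 85 86 89 90 92 99

Derivation:
Row r has 2^popcount(r) filled cells, so we need popcount(r) = log2(16) = 4.
Scan r = 45..99 and keep those with exactly 4 one-bits:
r=45=101101 popcount=4 -> KEEP
r=46=101110 popcount=4 -> KEEP
r=47=101111 popcount=5 -> skip
r=48=110000 popcount=2 -> skip
r=49=110001 popcount=3 -> skip
r=50=110010 popcount=3 -> skip
r=51=110011 popcount=4 -> KEEP
r=52=110100 popcount=3 -> skip
r=53=110101 popcount=4 -> KEEP
r=54=110110 popcount=4 -> KEEP
r=55=110111 popcount=5 -> skip
r=56=111000 popcount=3 -> skip
r=57=111001 popcount=4 -> KEEP
r=58=111010 popcount=4 -> KEEP
r=59=111011 popcount=5 -> skip
r=60=111100 popcount=4 -> KEEP
r=61=111101 popcount=5 -> skip
r=62=111110 popcount=5 -> skip
r=63=111111 popcount=6 -> skip
r=64=1000000 popcount=1 -> skip
r=65=1000001 popcount=2 -> skip
r=66=1000010 popcount=2 -> skip
r=67=1000011 popcount=3 -> skip
r=68=1000100 popcount=2 -> skip
r=69=1000101 popcount=3 -> skip
r=70=1000110 popcount=3 -> skip
r=71=1000111 popcount=4 -> KEEP
r=72=1001000 popcount=2 -> skip
r=73=1001001 popcount=3 -> skip
r=74=1001010 popcount=3 -> skip
r=75=1001011 popcount=4 -> KEEP
r=76=1001100 popcount=3 -> skip
r=77=1001101 popcount=4 -> KEEP
r=78=1001110 popcount=4 -> KEEP
r=79=1001111 popcount=5 -> skip
r=80=1010000 popcount=2 -> skip
r=81=1010001 popcount=3 -> skip
r=82=1010010 popcount=3 -> skip
r=83=1010011 popcount=4 -> KEEP
r=84=1010100 popcount=3 -> skip
r=85=1010101 popcount=4 -> KEEP
r=86=1010110 popcount=4 -> KEEP
r=87=1010111 popcount=5 -> skip
r=88=1011000 popcount=3 -> skip
r=89=1011001 popcount=4 -> KEEP
r=90=1011010 popcount=4 -> KEEP
r=91=1011011 popcount=5 -> skip
r=92=1011100 popcount=4 -> KEEP
r=93=1011101 popcount=5 -> skip
r=94=1011110 popcount=5 -> skip
r=95=1011111 popcount=6 -> skip
r=96=1100000 popcount=2 -> skip
r=97=1100001 popcount=3 -> skip
r=98=1100010 popcount=3 -> skip
r=99=1100011 popcount=4 -> KEEP
Kept rows: 45 46 51 53 54 57 58 60 71 75 77 78 83 85 86 89 90 92 99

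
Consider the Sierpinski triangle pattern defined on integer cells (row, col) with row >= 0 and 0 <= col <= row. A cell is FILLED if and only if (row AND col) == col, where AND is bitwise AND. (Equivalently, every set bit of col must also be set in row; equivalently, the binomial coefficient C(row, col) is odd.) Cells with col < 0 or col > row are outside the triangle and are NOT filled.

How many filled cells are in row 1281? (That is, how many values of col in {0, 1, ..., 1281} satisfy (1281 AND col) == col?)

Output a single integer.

Answer: 8

Derivation:
1281 in binary = 10100000001
popcount(1281) = number of 1-bits in 10100000001 = 3
A col c satisfies (1281 AND c) == c iff every set bit of c is also set in 1281; each of the 3 set bits of 1281 can independently be on or off in c.
count = 2^3 = 8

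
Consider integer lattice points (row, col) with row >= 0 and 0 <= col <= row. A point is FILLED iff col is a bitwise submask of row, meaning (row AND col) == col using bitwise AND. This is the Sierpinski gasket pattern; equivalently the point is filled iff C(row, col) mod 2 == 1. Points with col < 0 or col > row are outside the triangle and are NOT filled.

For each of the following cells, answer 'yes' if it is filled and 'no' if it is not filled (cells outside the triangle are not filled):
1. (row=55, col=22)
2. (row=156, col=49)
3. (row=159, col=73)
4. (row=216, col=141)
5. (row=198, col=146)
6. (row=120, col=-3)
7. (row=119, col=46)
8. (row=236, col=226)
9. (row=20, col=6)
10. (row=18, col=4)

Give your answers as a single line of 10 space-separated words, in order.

Answer: yes no no no no no no no no no

Derivation:
(55,22): row=0b110111, col=0b10110, row AND col = 0b10110 = 22; 22 == 22 -> filled
(156,49): row=0b10011100, col=0b110001, row AND col = 0b10000 = 16; 16 != 49 -> empty
(159,73): row=0b10011111, col=0b1001001, row AND col = 0b1001 = 9; 9 != 73 -> empty
(216,141): row=0b11011000, col=0b10001101, row AND col = 0b10001000 = 136; 136 != 141 -> empty
(198,146): row=0b11000110, col=0b10010010, row AND col = 0b10000010 = 130; 130 != 146 -> empty
(120,-3): col outside [0, 120] -> not filled
(119,46): row=0b1110111, col=0b101110, row AND col = 0b100110 = 38; 38 != 46 -> empty
(236,226): row=0b11101100, col=0b11100010, row AND col = 0b11100000 = 224; 224 != 226 -> empty
(20,6): row=0b10100, col=0b110, row AND col = 0b100 = 4; 4 != 6 -> empty
(18,4): row=0b10010, col=0b100, row AND col = 0b0 = 0; 0 != 4 -> empty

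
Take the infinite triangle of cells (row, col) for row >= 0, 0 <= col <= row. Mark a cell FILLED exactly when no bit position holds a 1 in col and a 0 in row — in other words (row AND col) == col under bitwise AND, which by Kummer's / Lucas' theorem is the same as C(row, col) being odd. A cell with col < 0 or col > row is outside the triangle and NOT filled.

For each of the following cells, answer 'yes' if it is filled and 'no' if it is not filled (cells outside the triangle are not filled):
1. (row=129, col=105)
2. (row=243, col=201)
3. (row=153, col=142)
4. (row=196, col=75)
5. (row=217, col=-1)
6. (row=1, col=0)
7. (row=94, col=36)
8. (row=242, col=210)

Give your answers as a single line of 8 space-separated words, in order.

(129,105): row=0b10000001, col=0b1101001, row AND col = 0b1 = 1; 1 != 105 -> empty
(243,201): row=0b11110011, col=0b11001001, row AND col = 0b11000001 = 193; 193 != 201 -> empty
(153,142): row=0b10011001, col=0b10001110, row AND col = 0b10001000 = 136; 136 != 142 -> empty
(196,75): row=0b11000100, col=0b1001011, row AND col = 0b1000000 = 64; 64 != 75 -> empty
(217,-1): col outside [0, 217] -> not filled
(1,0): row=0b1, col=0b0, row AND col = 0b0 = 0; 0 == 0 -> filled
(94,36): row=0b1011110, col=0b100100, row AND col = 0b100 = 4; 4 != 36 -> empty
(242,210): row=0b11110010, col=0b11010010, row AND col = 0b11010010 = 210; 210 == 210 -> filled

Answer: no no no no no yes no yes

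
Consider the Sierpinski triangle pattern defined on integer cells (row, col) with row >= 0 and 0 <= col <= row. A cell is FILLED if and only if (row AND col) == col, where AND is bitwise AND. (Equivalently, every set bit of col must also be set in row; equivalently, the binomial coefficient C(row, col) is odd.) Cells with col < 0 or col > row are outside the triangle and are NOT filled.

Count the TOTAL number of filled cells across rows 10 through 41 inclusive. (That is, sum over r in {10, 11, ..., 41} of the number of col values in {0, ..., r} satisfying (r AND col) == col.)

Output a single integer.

Answer: 276

Derivation:
r10=1010 pc2: +4 =4
r11=1011 pc3: +8 =12
r12=1100 pc2: +4 =16
r13=1101 pc3: +8 =24
r14=1110 pc3: +8 =32
r15=1111 pc4: +16 =48
r16=10000 pc1: +2 =50
r17=10001 pc2: +4 =54
r18=10010 pc2: +4 =58
r19=10011 pc3: +8 =66
r20=10100 pc2: +4 =70
r21=10101 pc3: +8 =78
r22=10110 pc3: +8 =86
r23=10111 pc4: +16 =102
r24=11000 pc2: +4 =106
r25=11001 pc3: +8 =114
r26=11010 pc3: +8 =122
r27=11011 pc4: +16 =138
r28=11100 pc3: +8 =146
r29=11101 pc4: +16 =162
r30=11110 pc4: +16 =178
r31=11111 pc5: +32 =210
r32=100000 pc1: +2 =212
r33=100001 pc2: +4 =216
r34=100010 pc2: +4 =220
r35=100011 pc3: +8 =228
r36=100100 pc2: +4 =232
r37=100101 pc3: +8 =240
r38=100110 pc3: +8 =248
r39=100111 pc4: +16 =264
r40=101000 pc2: +4 =268
r41=101001 pc3: +8 =276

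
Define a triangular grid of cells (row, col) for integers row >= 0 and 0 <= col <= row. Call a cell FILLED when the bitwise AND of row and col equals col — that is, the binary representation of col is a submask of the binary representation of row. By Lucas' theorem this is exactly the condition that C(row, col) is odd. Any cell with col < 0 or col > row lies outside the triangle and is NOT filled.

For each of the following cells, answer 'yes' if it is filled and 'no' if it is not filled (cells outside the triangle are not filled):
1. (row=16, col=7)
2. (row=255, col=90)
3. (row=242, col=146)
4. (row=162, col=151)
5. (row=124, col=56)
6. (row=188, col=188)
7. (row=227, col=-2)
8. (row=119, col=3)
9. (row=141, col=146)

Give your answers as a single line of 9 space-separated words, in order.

Answer: no yes yes no yes yes no yes no

Derivation:
(16,7): row=0b10000, col=0b111, row AND col = 0b0 = 0; 0 != 7 -> empty
(255,90): row=0b11111111, col=0b1011010, row AND col = 0b1011010 = 90; 90 == 90 -> filled
(242,146): row=0b11110010, col=0b10010010, row AND col = 0b10010010 = 146; 146 == 146 -> filled
(162,151): row=0b10100010, col=0b10010111, row AND col = 0b10000010 = 130; 130 != 151 -> empty
(124,56): row=0b1111100, col=0b111000, row AND col = 0b111000 = 56; 56 == 56 -> filled
(188,188): row=0b10111100, col=0b10111100, row AND col = 0b10111100 = 188; 188 == 188 -> filled
(227,-2): col outside [0, 227] -> not filled
(119,3): row=0b1110111, col=0b11, row AND col = 0b11 = 3; 3 == 3 -> filled
(141,146): col outside [0, 141] -> not filled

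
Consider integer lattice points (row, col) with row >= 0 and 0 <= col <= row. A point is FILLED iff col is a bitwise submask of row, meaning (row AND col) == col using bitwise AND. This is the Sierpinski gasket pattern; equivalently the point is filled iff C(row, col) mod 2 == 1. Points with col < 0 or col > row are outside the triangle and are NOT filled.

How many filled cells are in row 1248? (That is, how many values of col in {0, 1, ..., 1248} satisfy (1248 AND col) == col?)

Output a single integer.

1248 in binary = 10011100000
popcount(1248) = number of 1-bits in 10011100000 = 4
A col c satisfies (1248 AND c) == c iff every set bit of c is also set in 1248; each of the 4 set bits of 1248 can independently be on or off in c.
count = 2^4 = 16

Answer: 16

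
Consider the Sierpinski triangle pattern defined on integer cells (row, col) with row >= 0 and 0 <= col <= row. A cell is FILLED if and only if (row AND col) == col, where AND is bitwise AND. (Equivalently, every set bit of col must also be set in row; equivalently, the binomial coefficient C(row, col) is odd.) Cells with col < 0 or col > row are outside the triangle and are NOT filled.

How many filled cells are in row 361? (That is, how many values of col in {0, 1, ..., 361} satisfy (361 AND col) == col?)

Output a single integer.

361 in binary = 101101001
popcount(361) = number of 1-bits in 101101001 = 5
A col c satisfies (361 AND c) == c iff every set bit of c is also set in 361; each of the 5 set bits of 361 can independently be on or off in c.
count = 2^5 = 32

Answer: 32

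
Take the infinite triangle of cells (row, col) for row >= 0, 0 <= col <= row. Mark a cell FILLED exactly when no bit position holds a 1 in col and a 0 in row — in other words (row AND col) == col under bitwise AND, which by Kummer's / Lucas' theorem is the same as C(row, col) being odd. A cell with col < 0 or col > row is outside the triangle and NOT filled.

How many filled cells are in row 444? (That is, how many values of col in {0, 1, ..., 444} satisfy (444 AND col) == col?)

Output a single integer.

444 in binary = 110111100
popcount(444) = number of 1-bits in 110111100 = 6
A col c satisfies (444 AND c) == c iff every set bit of c is also set in 444; each of the 6 set bits of 444 can independently be on or off in c.
count = 2^6 = 64

Answer: 64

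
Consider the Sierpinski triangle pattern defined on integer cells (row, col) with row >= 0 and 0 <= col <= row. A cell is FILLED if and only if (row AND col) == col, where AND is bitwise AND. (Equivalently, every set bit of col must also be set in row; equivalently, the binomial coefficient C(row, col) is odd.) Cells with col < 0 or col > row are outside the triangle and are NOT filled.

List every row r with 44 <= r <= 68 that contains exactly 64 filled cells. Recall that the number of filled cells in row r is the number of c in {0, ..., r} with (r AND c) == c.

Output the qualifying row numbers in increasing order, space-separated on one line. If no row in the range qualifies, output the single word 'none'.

Answer: 63

Derivation:
Row r has 2^popcount(r) filled cells, so we need popcount(r) = log2(64) = 6.
Scan r = 44..68 and keep those with exactly 6 one-bits:
r=44=101100 popcount=3 -> skip
r=45=101101 popcount=4 -> skip
r=46=101110 popcount=4 -> skip
r=47=101111 popcount=5 -> skip
r=48=110000 popcount=2 -> skip
r=49=110001 popcount=3 -> skip
r=50=110010 popcount=3 -> skip
r=51=110011 popcount=4 -> skip
r=52=110100 popcount=3 -> skip
r=53=110101 popcount=4 -> skip
r=54=110110 popcount=4 -> skip
r=55=110111 popcount=5 -> skip
r=56=111000 popcount=3 -> skip
r=57=111001 popcount=4 -> skip
r=58=111010 popcount=4 -> skip
r=59=111011 popcount=5 -> skip
r=60=111100 popcount=4 -> skip
r=61=111101 popcount=5 -> skip
r=62=111110 popcount=5 -> skip
r=63=111111 popcount=6 -> KEEP
r=64=1000000 popcount=1 -> skip
r=65=1000001 popcount=2 -> skip
r=66=1000010 popcount=2 -> skip
r=67=1000011 popcount=3 -> skip
r=68=1000100 popcount=2 -> skip
Kept rows: 63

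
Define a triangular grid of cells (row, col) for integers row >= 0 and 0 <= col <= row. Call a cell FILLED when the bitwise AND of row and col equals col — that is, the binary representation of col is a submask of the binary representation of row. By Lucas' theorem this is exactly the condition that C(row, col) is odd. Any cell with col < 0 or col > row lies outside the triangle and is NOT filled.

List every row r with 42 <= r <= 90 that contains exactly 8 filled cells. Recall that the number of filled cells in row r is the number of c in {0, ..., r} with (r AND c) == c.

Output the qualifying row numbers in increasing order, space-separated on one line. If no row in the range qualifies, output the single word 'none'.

Row r has 2^popcount(r) filled cells, so we need popcount(r) = log2(8) = 3.
Scan r = 42..90 and keep those with exactly 3 one-bits:
r=42=101010 popcount=3 -> KEEP
r=43=101011 popcount=4 -> skip
r=44=101100 popcount=3 -> KEEP
r=45=101101 popcount=4 -> skip
r=46=101110 popcount=4 -> skip
r=47=101111 popcount=5 -> skip
r=48=110000 popcount=2 -> skip
r=49=110001 popcount=3 -> KEEP
r=50=110010 popcount=3 -> KEEP
r=51=110011 popcount=4 -> skip
r=52=110100 popcount=3 -> KEEP
r=53=110101 popcount=4 -> skip
r=54=110110 popcount=4 -> skip
r=55=110111 popcount=5 -> skip
r=56=111000 popcount=3 -> KEEP
r=57=111001 popcount=4 -> skip
r=58=111010 popcount=4 -> skip
r=59=111011 popcount=5 -> skip
r=60=111100 popcount=4 -> skip
r=61=111101 popcount=5 -> skip
r=62=111110 popcount=5 -> skip
r=63=111111 popcount=6 -> skip
r=64=1000000 popcount=1 -> skip
r=65=1000001 popcount=2 -> skip
r=66=1000010 popcount=2 -> skip
r=67=1000011 popcount=3 -> KEEP
r=68=1000100 popcount=2 -> skip
r=69=1000101 popcount=3 -> KEEP
r=70=1000110 popcount=3 -> KEEP
r=71=1000111 popcount=4 -> skip
r=72=1001000 popcount=2 -> skip
r=73=1001001 popcount=3 -> KEEP
r=74=1001010 popcount=3 -> KEEP
r=75=1001011 popcount=4 -> skip
r=76=1001100 popcount=3 -> KEEP
r=77=1001101 popcount=4 -> skip
r=78=1001110 popcount=4 -> skip
r=79=1001111 popcount=5 -> skip
r=80=1010000 popcount=2 -> skip
r=81=1010001 popcount=3 -> KEEP
r=82=1010010 popcount=3 -> KEEP
r=83=1010011 popcount=4 -> skip
r=84=1010100 popcount=3 -> KEEP
r=85=1010101 popcount=4 -> skip
r=86=1010110 popcount=4 -> skip
r=87=1010111 popcount=5 -> skip
r=88=1011000 popcount=3 -> KEEP
r=89=1011001 popcount=4 -> skip
r=90=1011010 popcount=4 -> skip
Kept rows: 42 44 49 50 52 56 67 69 70 73 74 76 81 82 84 88

Answer: 42 44 49 50 52 56 67 69 70 73 74 76 81 82 84 88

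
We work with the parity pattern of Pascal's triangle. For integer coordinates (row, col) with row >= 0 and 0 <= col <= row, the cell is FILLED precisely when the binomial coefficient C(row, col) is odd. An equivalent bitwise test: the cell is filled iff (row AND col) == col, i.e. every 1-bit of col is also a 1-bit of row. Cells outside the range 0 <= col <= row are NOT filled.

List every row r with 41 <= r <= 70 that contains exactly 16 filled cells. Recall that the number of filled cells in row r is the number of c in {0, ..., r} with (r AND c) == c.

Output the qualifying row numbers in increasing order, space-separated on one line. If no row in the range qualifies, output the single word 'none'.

Row r has 2^popcount(r) filled cells, so we need popcount(r) = log2(16) = 4.
Scan r = 41..70 and keep those with exactly 4 one-bits:
r=41=101001 popcount=3 -> skip
r=42=101010 popcount=3 -> skip
r=43=101011 popcount=4 -> KEEP
r=44=101100 popcount=3 -> skip
r=45=101101 popcount=4 -> KEEP
r=46=101110 popcount=4 -> KEEP
r=47=101111 popcount=5 -> skip
r=48=110000 popcount=2 -> skip
r=49=110001 popcount=3 -> skip
r=50=110010 popcount=3 -> skip
r=51=110011 popcount=4 -> KEEP
r=52=110100 popcount=3 -> skip
r=53=110101 popcount=4 -> KEEP
r=54=110110 popcount=4 -> KEEP
r=55=110111 popcount=5 -> skip
r=56=111000 popcount=3 -> skip
r=57=111001 popcount=4 -> KEEP
r=58=111010 popcount=4 -> KEEP
r=59=111011 popcount=5 -> skip
r=60=111100 popcount=4 -> KEEP
r=61=111101 popcount=5 -> skip
r=62=111110 popcount=5 -> skip
r=63=111111 popcount=6 -> skip
r=64=1000000 popcount=1 -> skip
r=65=1000001 popcount=2 -> skip
r=66=1000010 popcount=2 -> skip
r=67=1000011 popcount=3 -> skip
r=68=1000100 popcount=2 -> skip
r=69=1000101 popcount=3 -> skip
r=70=1000110 popcount=3 -> skip
Kept rows: 43 45 46 51 53 54 57 58 60

Answer: 43 45 46 51 53 54 57 58 60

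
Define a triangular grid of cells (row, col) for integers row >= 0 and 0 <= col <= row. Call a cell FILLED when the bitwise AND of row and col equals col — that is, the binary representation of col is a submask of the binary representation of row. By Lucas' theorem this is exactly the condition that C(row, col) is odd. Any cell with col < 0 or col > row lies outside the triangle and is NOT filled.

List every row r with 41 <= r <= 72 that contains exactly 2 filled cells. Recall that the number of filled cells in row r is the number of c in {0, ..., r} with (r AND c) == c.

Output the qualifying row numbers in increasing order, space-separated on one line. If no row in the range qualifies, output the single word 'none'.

Answer: 64

Derivation:
Row r has 2^popcount(r) filled cells, so we need popcount(r) = log2(2) = 1.
Scan r = 41..72 and keep those with exactly 1 one-bits:
r=41=101001 popcount=3 -> skip
r=42=101010 popcount=3 -> skip
r=43=101011 popcount=4 -> skip
r=44=101100 popcount=3 -> skip
r=45=101101 popcount=4 -> skip
r=46=101110 popcount=4 -> skip
r=47=101111 popcount=5 -> skip
r=48=110000 popcount=2 -> skip
r=49=110001 popcount=3 -> skip
r=50=110010 popcount=3 -> skip
r=51=110011 popcount=4 -> skip
r=52=110100 popcount=3 -> skip
r=53=110101 popcount=4 -> skip
r=54=110110 popcount=4 -> skip
r=55=110111 popcount=5 -> skip
r=56=111000 popcount=3 -> skip
r=57=111001 popcount=4 -> skip
r=58=111010 popcount=4 -> skip
r=59=111011 popcount=5 -> skip
r=60=111100 popcount=4 -> skip
r=61=111101 popcount=5 -> skip
r=62=111110 popcount=5 -> skip
r=63=111111 popcount=6 -> skip
r=64=1000000 popcount=1 -> KEEP
r=65=1000001 popcount=2 -> skip
r=66=1000010 popcount=2 -> skip
r=67=1000011 popcount=3 -> skip
r=68=1000100 popcount=2 -> skip
r=69=1000101 popcount=3 -> skip
r=70=1000110 popcount=3 -> skip
r=71=1000111 popcount=4 -> skip
r=72=1001000 popcount=2 -> skip
Kept rows: 64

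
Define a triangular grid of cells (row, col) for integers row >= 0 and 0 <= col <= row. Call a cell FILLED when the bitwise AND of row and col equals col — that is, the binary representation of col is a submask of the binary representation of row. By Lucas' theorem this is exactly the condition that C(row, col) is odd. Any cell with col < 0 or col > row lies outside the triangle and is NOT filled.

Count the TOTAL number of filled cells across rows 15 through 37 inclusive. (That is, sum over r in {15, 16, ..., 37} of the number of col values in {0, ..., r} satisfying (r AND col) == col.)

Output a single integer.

r15=1111 pc4: +16 =16
r16=10000 pc1: +2 =18
r17=10001 pc2: +4 =22
r18=10010 pc2: +4 =26
r19=10011 pc3: +8 =34
r20=10100 pc2: +4 =38
r21=10101 pc3: +8 =46
r22=10110 pc3: +8 =54
r23=10111 pc4: +16 =70
r24=11000 pc2: +4 =74
r25=11001 pc3: +8 =82
r26=11010 pc3: +8 =90
r27=11011 pc4: +16 =106
r28=11100 pc3: +8 =114
r29=11101 pc4: +16 =130
r30=11110 pc4: +16 =146
r31=11111 pc5: +32 =178
r32=100000 pc1: +2 =180
r33=100001 pc2: +4 =184
r34=100010 pc2: +4 =188
r35=100011 pc3: +8 =196
r36=100100 pc2: +4 =200
r37=100101 pc3: +8 =208

Answer: 208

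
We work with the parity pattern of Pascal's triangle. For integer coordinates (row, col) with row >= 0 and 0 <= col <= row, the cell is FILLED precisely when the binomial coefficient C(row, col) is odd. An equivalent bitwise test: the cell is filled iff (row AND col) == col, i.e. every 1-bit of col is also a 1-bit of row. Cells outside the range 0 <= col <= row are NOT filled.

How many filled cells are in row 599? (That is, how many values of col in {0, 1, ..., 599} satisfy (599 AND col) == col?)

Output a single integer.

Answer: 64

Derivation:
599 in binary = 1001010111
popcount(599) = number of 1-bits in 1001010111 = 6
A col c satisfies (599 AND c) == c iff every set bit of c is also set in 599; each of the 6 set bits of 599 can independently be on or off in c.
count = 2^6 = 64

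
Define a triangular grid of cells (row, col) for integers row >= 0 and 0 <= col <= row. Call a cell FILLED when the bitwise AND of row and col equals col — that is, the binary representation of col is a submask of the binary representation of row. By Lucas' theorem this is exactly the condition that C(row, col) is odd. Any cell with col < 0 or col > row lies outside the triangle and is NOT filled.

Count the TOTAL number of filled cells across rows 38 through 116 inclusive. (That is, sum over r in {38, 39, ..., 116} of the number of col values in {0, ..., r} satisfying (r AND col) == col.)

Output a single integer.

Answer: 1354

Derivation:
r38=100110 pc3: +8 =8
r39=100111 pc4: +16 =24
r40=101000 pc2: +4 =28
r41=101001 pc3: +8 =36
r42=101010 pc3: +8 =44
r43=101011 pc4: +16 =60
r44=101100 pc3: +8 =68
r45=101101 pc4: +16 =84
r46=101110 pc4: +16 =100
r47=101111 pc5: +32 =132
r48=110000 pc2: +4 =136
r49=110001 pc3: +8 =144
r50=110010 pc3: +8 =152
r51=110011 pc4: +16 =168
r52=110100 pc3: +8 =176
r53=110101 pc4: +16 =192
r54=110110 pc4: +16 =208
r55=110111 pc5: +32 =240
r56=111000 pc3: +8 =248
r57=111001 pc4: +16 =264
r58=111010 pc4: +16 =280
r59=111011 pc5: +32 =312
r60=111100 pc4: +16 =328
r61=111101 pc5: +32 =360
r62=111110 pc5: +32 =392
r63=111111 pc6: +64 =456
r64=1000000 pc1: +2 =458
r65=1000001 pc2: +4 =462
r66=1000010 pc2: +4 =466
r67=1000011 pc3: +8 =474
r68=1000100 pc2: +4 =478
r69=1000101 pc3: +8 =486
r70=1000110 pc3: +8 =494
r71=1000111 pc4: +16 =510
r72=1001000 pc2: +4 =514
r73=1001001 pc3: +8 =522
r74=1001010 pc3: +8 =530
r75=1001011 pc4: +16 =546
r76=1001100 pc3: +8 =554
r77=1001101 pc4: +16 =570
r78=1001110 pc4: +16 =586
r79=1001111 pc5: +32 =618
r80=1010000 pc2: +4 =622
r81=1010001 pc3: +8 =630
r82=1010010 pc3: +8 =638
r83=1010011 pc4: +16 =654
r84=1010100 pc3: +8 =662
r85=1010101 pc4: +16 =678
r86=1010110 pc4: +16 =694
r87=1010111 pc5: +32 =726
r88=1011000 pc3: +8 =734
r89=1011001 pc4: +16 =750
r90=1011010 pc4: +16 =766
r91=1011011 pc5: +32 =798
r92=1011100 pc4: +16 =814
r93=1011101 pc5: +32 =846
r94=1011110 pc5: +32 =878
r95=1011111 pc6: +64 =942
r96=1100000 pc2: +4 =946
r97=1100001 pc3: +8 =954
r98=1100010 pc3: +8 =962
r99=1100011 pc4: +16 =978
r100=1100100 pc3: +8 =986
r101=1100101 pc4: +16 =1002
r102=1100110 pc4: +16 =1018
r103=1100111 pc5: +32 =1050
r104=1101000 pc3: +8 =1058
r105=1101001 pc4: +16 =1074
r106=1101010 pc4: +16 =1090
r107=1101011 pc5: +32 =1122
r108=1101100 pc4: +16 =1138
r109=1101101 pc5: +32 =1170
r110=1101110 pc5: +32 =1202
r111=1101111 pc6: +64 =1266
r112=1110000 pc3: +8 =1274
r113=1110001 pc4: +16 =1290
r114=1110010 pc4: +16 =1306
r115=1110011 pc5: +32 =1338
r116=1110100 pc4: +16 =1354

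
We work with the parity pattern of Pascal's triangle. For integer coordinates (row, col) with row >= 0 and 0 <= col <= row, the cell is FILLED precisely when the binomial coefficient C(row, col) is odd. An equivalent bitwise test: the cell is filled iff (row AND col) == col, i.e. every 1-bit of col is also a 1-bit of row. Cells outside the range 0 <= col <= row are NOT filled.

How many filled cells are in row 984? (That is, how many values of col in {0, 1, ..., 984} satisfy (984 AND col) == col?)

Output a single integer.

Answer: 64

Derivation:
984 in binary = 1111011000
popcount(984) = number of 1-bits in 1111011000 = 6
A col c satisfies (984 AND c) == c iff every set bit of c is also set in 984; each of the 6 set bits of 984 can independently be on or off in c.
count = 2^6 = 64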